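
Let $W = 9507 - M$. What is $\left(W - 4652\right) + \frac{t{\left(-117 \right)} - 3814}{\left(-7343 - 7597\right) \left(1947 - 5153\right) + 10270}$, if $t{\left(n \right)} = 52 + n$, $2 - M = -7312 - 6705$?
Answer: $- \frac{439028091119}{47907910} \approx -9164.0$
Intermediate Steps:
$M = 14019$ ($M = 2 - \left(-7312 - 6705\right) = 2 - -14017 = 2 + 14017 = 14019$)
$W = -4512$ ($W = 9507 - 14019 = -4512$)
$\left(W - 4652\right) + \frac{t{\left(-117 \right)} - 3814}{\left(-7343 - 7597\right) \left(1947 - 5153\right) + 10270} = \left(-4512 - 4652\right) + \frac{\left(52 - 117\right) - 3814}{\left(-7343 - 7597\right) \left(1947 - 5153\right) + 10270} = -9164 + \frac{-65 - 3814}{\left(-14940\right) \left(-3206\right) + 10270} = -9164 - \frac{3879}{47897640 + 10270} = -9164 - \frac{3879}{47907910} = - \frac{439028091119}{47907910}$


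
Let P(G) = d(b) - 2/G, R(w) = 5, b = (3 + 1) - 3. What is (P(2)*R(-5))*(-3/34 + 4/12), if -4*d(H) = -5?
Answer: 125/408 ≈ 0.30637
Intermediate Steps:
b = 1 (b = 4 - 3 = 1)
d(H) = 5/4 (d(H) = -¼*(-5) = 5/4)
P(G) = 5/4 - 2/G
(P(2)*R(-5))*(-3/34 + 4/12) = ((5/4 - 2/2)*5)*(-3/34 + 4/12) = ((5/4 - 2*½)*5)*(-3*1/34 + 4*(1/12)) = ((5/4 - 1)*5)*(-3/34 + ⅓) = ((¼)*5)*(25/102) = (5/4)*(25/102) = 125/408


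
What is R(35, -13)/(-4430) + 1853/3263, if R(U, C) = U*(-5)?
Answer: 1755963/2891018 ≈ 0.60739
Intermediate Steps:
R(U, C) = -5*U
R(35, -13)/(-4430) + 1853/3263 = -5*35/(-4430) + 1853/3263 = -175*(-1/4430) + 1853*(1/3263) = 35/886 + 1853/3263 = 1755963/2891018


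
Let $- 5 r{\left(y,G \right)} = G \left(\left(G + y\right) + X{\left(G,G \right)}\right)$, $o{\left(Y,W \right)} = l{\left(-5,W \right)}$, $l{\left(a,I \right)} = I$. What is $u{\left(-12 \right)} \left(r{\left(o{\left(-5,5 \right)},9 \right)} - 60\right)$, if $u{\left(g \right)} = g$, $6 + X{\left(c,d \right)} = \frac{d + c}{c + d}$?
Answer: $\frac{4572}{5} \approx 914.4$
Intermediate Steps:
$X{\left(c,d \right)} = -5$ ($X{\left(c,d \right)} = -6 + \frac{d + c}{c + d} = -6 + \frac{c + d}{c + d} = -6 + 1 = -5$)
$o{\left(Y,W \right)} = W$
$r{\left(y,G \right)} = - \frac{G \left(-5 + G + y\right)}{5}$ ($r{\left(y,G \right)} = - \frac{G \left(\left(G + y\right) - 5\right)}{5} = - \frac{G \left(-5 + G + y\right)}{5}$)
$u{\left(-12 \right)} \left(r{\left(o{\left(-5,5 \right)},9 \right)} - 60\right) = - 12 \left(\frac{1}{5} \cdot 9 \left(5 - 9 - 5\right) - 60\right) = - 12 \left(\frac{1}{5} \cdot 9 \left(-9\right) - 60\right) = - 12 \left(- \frac{81}{5} - 60\right) = \left(-12\right) \left(- \frac{381}{5}\right) = \frac{4572}{5}$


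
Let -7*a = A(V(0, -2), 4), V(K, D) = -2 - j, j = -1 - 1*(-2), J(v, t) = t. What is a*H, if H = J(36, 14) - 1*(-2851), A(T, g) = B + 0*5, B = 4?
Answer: -11460/7 ≈ -1637.1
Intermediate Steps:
j = 1 (j = -1 + 2 = 1)
V(K, D) = -3 (V(K, D) = -2 - 1*1 = -2 - 1 = -3)
A(T, g) = 4 (A(T, g) = 4 + 0*5 = 4 + 0 = 4)
a = -4/7 (a = -1/7*4 = -4/7 ≈ -0.57143)
H = 2865 (H = 14 - 1*(-2851) = 14 + 2851 = 2865)
a*H = -4/7*2865 = -11460/7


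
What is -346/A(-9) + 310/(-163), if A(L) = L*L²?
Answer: -169592/118827 ≈ -1.4272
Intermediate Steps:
A(L) = L³
-346/A(-9) + 310/(-163) = -346/((-9)³) + 310/(-163) = -346/(-729) + 310*(-1/163) = -346*(-1/729) - 310/163 = 346/729 - 310/163 = -169592/118827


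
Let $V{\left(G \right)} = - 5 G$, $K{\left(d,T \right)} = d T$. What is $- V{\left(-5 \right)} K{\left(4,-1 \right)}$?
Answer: $100$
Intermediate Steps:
$K{\left(d,T \right)} = T d$
$- V{\left(-5 \right)} K{\left(4,-1 \right)} = - \left(-5\right) \left(-5\right) \left(\left(-1\right) 4\right) = \left(-1\right) 25 \left(-4\right) = \left(-25\right) \left(-4\right) = 100$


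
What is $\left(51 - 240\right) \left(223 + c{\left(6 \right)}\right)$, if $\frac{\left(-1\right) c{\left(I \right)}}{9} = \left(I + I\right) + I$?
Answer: $-11529$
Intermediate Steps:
$c{\left(I \right)} = - 27 I$ ($c{\left(I \right)} = - 9 \left(\left(I + I\right) + I\right) = - 9 \left(2 I + I\right) = - 9 \cdot 3 I = - 27 I$)
$\left(51 - 240\right) \left(223 + c{\left(6 \right)}\right) = \left(51 - 240\right) \left(223 - 162\right) = \left(-189\right) 61 = -11529$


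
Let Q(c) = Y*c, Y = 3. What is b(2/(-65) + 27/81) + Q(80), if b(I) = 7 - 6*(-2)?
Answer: 259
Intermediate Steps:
b(I) = 19 (b(I) = 7 + 12 = 19)
Q(c) = 3*c
b(2/(-65) + 27/81) + Q(80) = 19 + 3*80 = 19 + 240 = 259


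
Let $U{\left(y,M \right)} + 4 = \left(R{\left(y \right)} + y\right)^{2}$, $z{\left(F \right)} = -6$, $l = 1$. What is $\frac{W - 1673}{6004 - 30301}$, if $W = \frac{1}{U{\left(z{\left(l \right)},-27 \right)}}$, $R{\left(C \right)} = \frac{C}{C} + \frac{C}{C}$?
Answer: $\frac{20075}{291564} \approx 0.068853$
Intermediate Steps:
$R{\left(C \right)} = 2$ ($R{\left(C \right)} = 1 + 1 = 2$)
$U{\left(y,M \right)} = -4 + \left(2 + y\right)^{2}$
$W = \frac{1}{12}$ ($W = \frac{1}{\left(-6\right) \left(4 - 6\right)} = \frac{1}{\left(-6\right) \left(-2\right)} = \frac{1}{12} \approx 0.083333$)
$\frac{W - 1673}{6004 - 30301} = \frac{\frac{1}{12} - 1673}{6004 - 30301} = - \frac{20075}{12 \left(-24297\right)} = \left(- \frac{20075}{12}\right) \left(- \frac{1}{24297}\right) = \frac{20075}{291564}$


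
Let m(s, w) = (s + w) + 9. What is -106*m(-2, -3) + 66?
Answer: -358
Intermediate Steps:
m(s, w) = 9 + s + w
-106*m(-2, -3) + 66 = -106*(9 - 2 - 3) + 66 = -106*4 + 66 = -424 + 66 = -358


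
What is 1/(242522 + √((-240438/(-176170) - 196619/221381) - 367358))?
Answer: 337804483104355/81925530537047592239 - I*√139692646605534871323197310/1146957427518666291346 ≈ 4.1233e-6 - 1.0305e-8*I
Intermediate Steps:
1/(242522 + √((-240438/(-176170) - 196619/221381) - 367358)) = 1/(242522 + √((-240438*(-1/176170) - 196619*1/221381) - 367358)) = 1/(242522 + √((120219/88085 - 196619/221381) - 367358)) = 1/(242522 + √(9295017824/19500345385 - 367358)) = 1/(242522 + √(-7163598584925006/19500345385)) = 1/(242522 + I*√139692646605534871323197310/19500345385)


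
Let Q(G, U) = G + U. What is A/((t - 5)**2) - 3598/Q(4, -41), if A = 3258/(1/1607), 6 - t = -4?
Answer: 193807372/925 ≈ 2.0952e+5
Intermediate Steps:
t = 10 (t = 6 - 1*(-4) = 6 + 4 = 10)
A = 5235606 (A = 3258/(1/1607) = 3258*1607 = 5235606)
A/((t - 5)**2) - 3598/Q(4, -41) = 5235606/((10 - 5)**2) - 3598/(4 - 41) = 5235606/(5**2) - 3598/(-37) = 5235606/25 - 3598*(-1/37) = 5235606*(1/25) + 3598/37 = 5235606/25 + 3598/37 = 193807372/925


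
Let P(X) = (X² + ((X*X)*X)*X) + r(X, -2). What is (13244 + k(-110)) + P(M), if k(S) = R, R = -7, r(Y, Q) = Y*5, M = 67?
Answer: 20169182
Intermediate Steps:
r(Y, Q) = 5*Y
k(S) = -7
P(X) = X² + X⁴ + 5*X (P(X) = (X² + ((X*X)*X)*X) + 5*X = (X² + (X²*X)*X) + 5*X = (X² + X³*X) + 5*X = (X² + X⁴) + 5*X = X² + X⁴ + 5*X)
(13244 + k(-110)) + P(M) = (13244 - 7) + 67*(5 + 67 + 67³) = 13237 + 67*(5 + 67 + 300763) = 13237 + 67*300835 = 13237 + 20155945 = 20169182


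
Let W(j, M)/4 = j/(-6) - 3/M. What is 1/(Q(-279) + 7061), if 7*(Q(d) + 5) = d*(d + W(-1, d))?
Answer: 7/127035 ≈ 5.5103e-5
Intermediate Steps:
W(j, M) = -12/M - 2*j/3 (W(j, M) = 4*(j/(-6) - 3/M) = 4*(j*(-⅙) - 3/M) = 4*(-j/6 - 3/M) = 4*(-3/M - j/6) = -12/M - 2*j/3)
Q(d) = -5 + d*(⅔ + d - 12/d)/7 (Q(d) = -5 + (d*(d + (-12/d - ⅔*(-1))))/7 = -5 + (d*(d + (-12/d + ⅔)))/7 = -5 + (d*(d + (⅔ - 12/d)))/7 = -5 + (d*(⅔ + d - 12/d))/7 = -5 + d*(⅔ + d - 12/d)/7)
1/(Q(-279) + 7061) = 1/((-47/7 + (⅐)*(-279)² + (2/21)*(-279)) + 7061) = 1/((-47/7 + (⅐)*77841 - 186/7) + 7061) = 1/((-47/7 + 77841/7 - 186/7) + 7061) = 1/(77608/7 + 7061) = 1/(127035/7) = 7/127035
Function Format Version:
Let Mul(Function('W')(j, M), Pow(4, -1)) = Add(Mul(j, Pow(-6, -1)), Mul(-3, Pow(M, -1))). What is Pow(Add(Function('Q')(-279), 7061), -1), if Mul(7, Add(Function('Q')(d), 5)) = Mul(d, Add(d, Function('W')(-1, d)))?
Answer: Rational(7, 127035) ≈ 5.5103e-5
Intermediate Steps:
Function('W')(j, M) = Add(Mul(-12, Pow(M, -1)), Mul(Rational(-2, 3), j)) (Function('W')(j, M) = Mul(4, Add(Mul(j, Pow(-6, -1)), Mul(-3, Pow(M, -1)))) = Mul(4, Add(Mul(j, Rational(-1, 6)), Mul(-3, Pow(M, -1)))) = Mul(4, Add(Mul(Rational(-1, 6), j), Mul(-3, Pow(M, -1)))) = Mul(4, Add(Mul(-3, Pow(M, -1)), Mul(Rational(-1, 6), j))) = Add(Mul(-12, Pow(M, -1)), Mul(Rational(-2, 3), j)))
Function('Q')(d) = Add(-5, Mul(Rational(1, 7), d, Add(Rational(2, 3), d, Mul(-12, Pow(d, -1))))) (Function('Q')(d) = Add(-5, Mul(Rational(1, 7), Mul(d, Add(d, Add(Mul(-12, Pow(d, -1)), Mul(Rational(-2, 3), -1)))))) = Add(-5, Mul(Rational(1, 7), Mul(d, Add(d, Add(Mul(-12, Pow(d, -1)), Rational(2, 3)))))) = Add(-5, Mul(Rational(1, 7), Mul(d, Add(d, Add(Rational(2, 3), Mul(-12, Pow(d, -1))))))) = Add(-5, Mul(Rational(1, 7), Mul(d, Add(Rational(2, 3), d, Mul(-12, Pow(d, -1)))))) = Add(-5, Mul(Rational(1, 7), d, Add(Rational(2, 3), d, Mul(-12, Pow(d, -1))))))
Pow(Add(Function('Q')(-279), 7061), -1) = Pow(Add(Add(Rational(-47, 7), Mul(Rational(1, 7), Pow(-279, 2)), Mul(Rational(2, 21), -279)), 7061), -1) = Pow(Add(Add(Rational(-47, 7), Mul(Rational(1, 7), 77841), Rational(-186, 7)), 7061), -1) = Pow(Add(Add(Rational(-47, 7), Rational(77841, 7), Rational(-186, 7)), 7061), -1) = Pow(Add(Rational(77608, 7), 7061), -1) = Pow(Rational(127035, 7), -1) = Rational(7, 127035)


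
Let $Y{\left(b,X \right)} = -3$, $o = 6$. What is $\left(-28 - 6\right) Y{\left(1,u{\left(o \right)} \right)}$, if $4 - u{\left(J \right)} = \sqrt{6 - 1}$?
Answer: $102$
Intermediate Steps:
$u{\left(J \right)} = 4 - \sqrt{5}$ ($u{\left(J \right)} = 4 - \sqrt{6 - 1} = 4 - \sqrt{5}$)
$\left(-28 - 6\right) Y{\left(1,u{\left(o \right)} \right)} = \left(-28 - 6\right) \left(-3\right) = \left(-34\right) \left(-3\right) = 102$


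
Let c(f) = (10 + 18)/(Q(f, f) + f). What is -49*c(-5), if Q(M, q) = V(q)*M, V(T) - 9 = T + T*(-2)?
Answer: 1372/75 ≈ 18.293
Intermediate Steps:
V(T) = 9 - T (V(T) = 9 + (T + T*(-2)) = 9 + (T - 2*T) = 9 - T)
Q(M, q) = M*(9 - q) (Q(M, q) = (9 - q)*M = M*(9 - q))
c(f) = 28/(f + f*(9 - f)) (c(f) = (10 + 18)/(f*(9 - f) + f) = 28/(f + f*(9 - f)))
-49*c(-5) = -(-1372)/((-5)*(-10 - 5)) = -(-1372)*(-1)/(5*(-15)) = -(-1372)*(-1)*(-1)/(5*15) = -49*(-28/75) = 1372/75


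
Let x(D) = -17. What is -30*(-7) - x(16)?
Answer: 227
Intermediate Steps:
-30*(-7) - x(16) = -30*(-7) - 1*(-17) = 210 + 17 = 227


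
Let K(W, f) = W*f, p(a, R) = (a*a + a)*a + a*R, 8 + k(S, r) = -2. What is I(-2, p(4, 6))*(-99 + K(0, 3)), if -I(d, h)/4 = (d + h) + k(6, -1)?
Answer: 36432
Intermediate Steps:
k(S, r) = -10 (k(S, r) = -8 - 2 = -10)
p(a, R) = R*a + a*(a + a²) (p(a, R) = (a² + a)*a + R*a = (a + a²)*a + R*a = a*(a + a²) + R*a = R*a + a*(a + a²))
I(d, h) = 40 - 4*d - 4*h (I(d, h) = -4*((d + h) - 10) = -4*(-10 + d + h) = 40 - 4*d - 4*h)
I(-2, p(4, 6))*(-99 + K(0, 3)) = (40 - 4*(-2) - 16*(6 + 4 + 4²))*(-99 + 0*3) = (40 + 8 - 16*(6 + 4 + 16))*(-99 + 0) = (40 + 8 - 16*26)*(-99) = (40 + 8 - 4*104)*(-99) = (40 + 8 - 416)*(-99) = -368*(-99) = 36432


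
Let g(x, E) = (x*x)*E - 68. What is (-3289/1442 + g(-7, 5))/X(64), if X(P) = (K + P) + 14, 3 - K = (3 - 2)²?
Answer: 50389/23072 ≈ 2.1840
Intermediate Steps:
K = 2 (K = 3 - (3 - 2)² = 3 - 1*1² = 3 - 1*1 = 3 - 1 = 2)
g(x, E) = -68 + E*x² (g(x, E) = x²*E - 68 = E*x² - 68 = -68 + E*x²)
X(P) = 16 + P (X(P) = (2 + P) + 14 = 16 + P)
(-3289/1442 + g(-7, 5))/X(64) = (-3289/1442 + (-68 + 5*(-7)²))/(16 + 64) = (-3289*1/1442 + (-68 + 5*49))/80 = (-3289/1442 + (-68 + 245))*(1/80) = (-3289/1442 + 177)*(1/80) = (251945/1442)*(1/80) = 50389/23072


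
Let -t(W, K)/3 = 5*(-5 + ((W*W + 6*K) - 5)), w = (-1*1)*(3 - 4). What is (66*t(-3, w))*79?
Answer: -391050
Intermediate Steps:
w = 1 (w = -1*(-1) = 1)
t(W, K) = 150 - 90*K - 15*W² (t(W, K) = -15*(-5 + ((W*W + 6*K) - 5)) = -15*(-5 + ((W² + 6*K) - 5)) = -15*(-5 + (-5 + W² + 6*K)) = -15*(-10 + W² + 6*K) = -3*(-50 + 5*W² + 30*K) = 150 - 90*K - 15*W²)
(66*t(-3, w))*79 = (66*(150 - 90*1 - 15*(-3)²))*79 = (66*(150 - 90 - 15*9))*79 = (66*(150 - 90 - 135))*79 = (66*(-75))*79 = -4950*79 = -391050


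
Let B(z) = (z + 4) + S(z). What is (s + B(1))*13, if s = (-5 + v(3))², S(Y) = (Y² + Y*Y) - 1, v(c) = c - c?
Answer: 403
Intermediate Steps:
v(c) = 0
S(Y) = -1 + 2*Y² (S(Y) = (Y² + Y²) - 1 = 2*Y² - 1 = -1 + 2*Y²)
B(z) = 3 + z + 2*z² (B(z) = (z + 4) + (-1 + 2*z²) = (4 + z) + (-1 + 2*z²) = 3 + z + 2*z²)
s = 25 (s = (-5 + 0)² = (-5)² = 25)
(s + B(1))*13 = (25 + (3 + 1 + 2*1²))*13 = (25 + (3 + 1 + 2*1))*13 = (25 + (3 + 1 + 2))*13 = (25 + 6)*13 = 31*13 = 403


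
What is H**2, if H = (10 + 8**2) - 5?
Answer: 4761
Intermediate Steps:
H = 69 (H = (10 + 64) - 5 = 74 - 5 = 69)
H**2 = 69**2 = 4761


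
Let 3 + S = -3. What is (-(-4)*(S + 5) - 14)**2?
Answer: 324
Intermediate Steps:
S = -6 (S = -3 - 3 = -6)
(-(-4)*(S + 5) - 14)**2 = (-(-4)*(-6 + 5) - 14)**2 = (-(-4)*(-1) - 14)**2 = (-1*4 - 14)**2 = (-4 - 14)**2 = (-18)**2 = 324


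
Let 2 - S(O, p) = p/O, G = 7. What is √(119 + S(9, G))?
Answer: √1082/3 ≈ 10.965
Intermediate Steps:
S(O, p) = 2 - p/O
√(119 + S(9, G)) = √(119 + (2 - 1*7/9)) = √(119 + (2 - 1*7*⅑)) = √(119 + (2 - 7/9)) = √(119 + 11/9) = √(1082/9) = √1082/3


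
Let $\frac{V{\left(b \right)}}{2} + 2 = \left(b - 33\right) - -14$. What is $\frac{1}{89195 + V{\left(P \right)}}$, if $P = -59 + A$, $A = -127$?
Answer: $\frac{1}{88781} \approx 1.1264 \cdot 10^{-5}$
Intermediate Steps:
$P = -186$ ($P = -59 - 127 = -186$)
$V{\left(b \right)} = -42 + 2 b$ ($V{\left(b \right)} = -4 + 2 \left(\left(b - 33\right) - -14\right) = -4 + 2 \left(\left(-33 + b\right) + 14\right) = -4 + 2 \left(-19 + b\right) = -4 + \left(-38 + 2 b\right) = -42 + 2 b$)
$\frac{1}{89195 + V{\left(P \right)}} = \frac{1}{89195 + \left(-42 + 2 \left(-186\right)\right)} = \frac{1}{89195 - 414} = \frac{1}{88781}$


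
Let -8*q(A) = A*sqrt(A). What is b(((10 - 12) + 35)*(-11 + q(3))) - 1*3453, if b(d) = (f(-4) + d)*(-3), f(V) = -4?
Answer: -2352 + 297*sqrt(3)/8 ≈ -2287.7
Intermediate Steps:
q(A) = -A**(3/2)/8 (q(A) = -A*sqrt(A)/8 = -A**(3/2)/8)
b(d) = 12 - 3*d (b(d) = (-4 + d)*(-3) = 12 - 3*d)
b(((10 - 12) + 35)*(-11 + q(3))) - 1*3453 = (12 - 3*((10 - 12) + 35)*(-11 - 3*sqrt(3)/8)) - 1*3453 = (12 - 3*(-2 + 35)*(-11 - 3*sqrt(3)/8)) - 3453 = (12 - 99*(-11 - 3*sqrt(3)/8)) - 3453 = (12 - 3*(-363 - 99*sqrt(3)/8)) - 3453 = (12 + (1089 + 297*sqrt(3)/8)) - 3453 = (1101 + 297*sqrt(3)/8) - 3453 = -2352 + 297*sqrt(3)/8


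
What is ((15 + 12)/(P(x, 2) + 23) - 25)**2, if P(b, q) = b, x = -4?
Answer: 200704/361 ≈ 555.97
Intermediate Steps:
((15 + 12)/(P(x, 2) + 23) - 25)**2 = ((15 + 12)/(-4 + 23) - 25)**2 = (27/19 - 25)**2 = (-448/19)**2 = 200704/361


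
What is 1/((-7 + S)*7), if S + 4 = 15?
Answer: 1/28 ≈ 0.035714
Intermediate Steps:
S = 11 (S = -4 + 15 = 11)
1/((-7 + S)*7) = 1/((-7 + 11)*7) = 1/(4*7) = 1/28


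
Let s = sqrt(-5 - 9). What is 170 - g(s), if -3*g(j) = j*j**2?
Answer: 170 - 14*I*sqrt(14)/3 ≈ 170.0 - 17.461*I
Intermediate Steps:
s = I*sqrt(14) (s = sqrt(-14) = I*sqrt(14) ≈ 3.7417*I)
g(j) = -j**3/3 (g(j) = -j*j**2/3 = -j**3/3)
170 - g(s) = 170 - (-1)*(I*sqrt(14))**3/3 = 170 - (-1)*(-14*I*sqrt(14))/3 = 170 - 14*I*sqrt(14)/3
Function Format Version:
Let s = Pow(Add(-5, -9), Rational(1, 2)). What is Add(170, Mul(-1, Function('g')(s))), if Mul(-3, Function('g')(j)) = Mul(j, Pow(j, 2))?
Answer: Add(170, Mul(Rational(-14, 3), I, Pow(14, Rational(1, 2)))) ≈ Add(170.00, Mul(-17.461, I))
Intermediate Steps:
s = Mul(I, Pow(14, Rational(1, 2))) (s = Pow(-14, Rational(1, 2)) = Mul(I, Pow(14, Rational(1, 2))) ≈ Mul(3.7417, I))
Function('g')(j) = Mul(Rational(-1, 3), Pow(j, 3)) (Function('g')(j) = Mul(Rational(-1, 3), Mul(j, Pow(j, 2))) = Mul(Rational(-1, 3), Pow(j, 3)))
Add(170, Mul(-1, Function('g')(s))) = Add(170, Mul(-1, Mul(Rational(-1, 3), Pow(Mul(I, Pow(14, Rational(1, 2))), 3)))) = Add(170, Mul(-1, Mul(Rational(-1, 3), Mul(-14, I, Pow(14, Rational(1, 2)))))) = Add(170, Mul(-1, Mul(Rational(14, 3), I, Pow(14, Rational(1, 2))))) = Add(170, Mul(Rational(-14, 3), I, Pow(14, Rational(1, 2))))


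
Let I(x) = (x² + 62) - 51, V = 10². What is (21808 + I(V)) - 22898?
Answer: 8921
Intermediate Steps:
V = 100
I(x) = 11 + x² (I(x) = (62 + x²) - 51 = 11 + x²)
(21808 + I(V)) - 22898 = (21808 + (11 + 100²)) - 22898 = (21808 + (11 + 10000)) - 22898 = (21808 + 10011) - 22898 = 31819 - 22898 = 8921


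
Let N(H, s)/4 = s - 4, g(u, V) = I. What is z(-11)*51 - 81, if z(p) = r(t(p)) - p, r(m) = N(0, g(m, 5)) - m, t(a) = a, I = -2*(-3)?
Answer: 1449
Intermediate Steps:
I = 6
g(u, V) = 6
N(H, s) = -16 + 4*s (N(H, s) = 4*(s - 4) = 4*(-4 + s) = -16 + 4*s)
r(m) = 8 - m (r(m) = (-16 + 4*6) - m = (-16 + 24) - m = 8 - m)
z(p) = 8 - 2*p (z(p) = (8 - p) - p = 8 - 2*p)
z(-11)*51 - 81 = (8 - 2*(-11))*51 - 81 = (8 + 22)*51 - 81 = 30*51 - 81 = 1530 - 81 = 1449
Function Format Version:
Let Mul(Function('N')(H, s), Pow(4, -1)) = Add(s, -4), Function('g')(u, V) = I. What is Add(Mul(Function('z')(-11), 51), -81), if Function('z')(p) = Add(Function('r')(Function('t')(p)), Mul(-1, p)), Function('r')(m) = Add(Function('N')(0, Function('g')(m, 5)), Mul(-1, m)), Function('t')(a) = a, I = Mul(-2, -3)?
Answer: 1449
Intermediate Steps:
I = 6
Function('g')(u, V) = 6
Function('N')(H, s) = Add(-16, Mul(4, s)) (Function('N')(H, s) = Mul(4, Add(s, -4)) = Mul(4, Add(-4, s)) = Add(-16, Mul(4, s)))
Function('r')(m) = Add(8, Mul(-1, m)) (Function('r')(m) = Add(Add(-16, Mul(4, 6)), Mul(-1, m)) = Add(Add(-16, 24), Mul(-1, m)) = Add(8, Mul(-1, m)))
Function('z')(p) = Add(8, Mul(-2, p)) (Function('z')(p) = Add(Add(8, Mul(-1, p)), Mul(-1, p)) = Add(8, Mul(-2, p)))
Add(Mul(Function('z')(-11), 51), -81) = Add(Mul(Add(8, Mul(-2, -11)), 51), -81) = Add(Mul(Add(8, 22), 51), -81) = Add(Mul(30, 51), -81) = Add(1530, -81) = 1449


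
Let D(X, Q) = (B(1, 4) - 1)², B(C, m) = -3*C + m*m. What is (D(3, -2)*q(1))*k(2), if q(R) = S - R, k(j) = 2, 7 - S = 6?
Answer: 0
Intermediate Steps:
S = 1 (S = 7 - 1*6 = 7 - 6 = 1)
B(C, m) = m² - 3*C (B(C, m) = -3*C + m² = m² - 3*C)
q(R) = 1 - R
D(X, Q) = 144 (D(X, Q) = ((4² - 3*1) - 1)² = ((16 - 3) - 1)² = (13 - 1)² = 12² = 144)
(D(3, -2)*q(1))*k(2) = (144*(1 - 1*1))*2 = (144*(1 - 1))*2 = (144*0)*2 = 0*2 = 0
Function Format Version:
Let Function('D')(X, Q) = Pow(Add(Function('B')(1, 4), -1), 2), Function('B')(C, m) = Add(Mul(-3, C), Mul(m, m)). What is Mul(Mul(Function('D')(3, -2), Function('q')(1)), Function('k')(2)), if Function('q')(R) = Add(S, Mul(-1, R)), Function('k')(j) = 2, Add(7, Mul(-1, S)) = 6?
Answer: 0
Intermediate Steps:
S = 1 (S = Add(7, Mul(-1, 6)) = Add(7, -6) = 1)
Function('B')(C, m) = Add(Pow(m, 2), Mul(-3, C)) (Function('B')(C, m) = Add(Mul(-3, C), Pow(m, 2)) = Add(Pow(m, 2), Mul(-3, C)))
Function('q')(R) = Add(1, Mul(-1, R))
Function('D')(X, Q) = 144 (Function('D')(X, Q) = Pow(Add(Add(Pow(4, 2), Mul(-3, 1)), -1), 2) = Pow(Add(Add(16, -3), -1), 2) = Pow(Add(13, -1), 2) = Pow(12, 2) = 144)
Mul(Mul(Function('D')(3, -2), Function('q')(1)), Function('k')(2)) = Mul(Mul(144, Add(1, Mul(-1, 1))), 2) = Mul(Mul(144, Add(1, -1)), 2) = Mul(Mul(144, 0), 2) = Mul(0, 2) = 0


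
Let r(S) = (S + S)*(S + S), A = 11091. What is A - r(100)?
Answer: -28909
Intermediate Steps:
r(S) = 4*S**2 (r(S) = (2*S)*(2*S) = 4*S**2)
A - r(100) = 11091 - 4*100**2 = 11091 - 4*10000 = 11091 - 1*40000 = 11091 - 40000 = -28909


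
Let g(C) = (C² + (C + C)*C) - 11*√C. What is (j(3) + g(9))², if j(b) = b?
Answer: 45369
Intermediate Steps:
g(C) = -11*√C + 3*C² (g(C) = (C² + (2*C)*C) - 11*√C = (C² + 2*C²) - 11*√C = 3*C² - 11*√C = -11*√C + 3*C²)
(j(3) + g(9))² = (3 + (-11*√9 + 3*9²))² = (3 + (-11*3 + 3*81))² = (3 + (-33 + 243))² = (3 + 210)² = 213² = 45369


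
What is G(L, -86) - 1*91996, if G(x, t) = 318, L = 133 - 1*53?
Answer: -91678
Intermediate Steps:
L = 80 (L = 133 - 53 = 80)
G(L, -86) - 1*91996 = 318 - 1*91996 = 318 - 91996 = -91678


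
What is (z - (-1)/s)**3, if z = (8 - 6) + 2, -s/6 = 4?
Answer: 857375/13824 ≈ 62.021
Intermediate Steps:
s = -24 (s = -6*4 = -24)
z = 4 (z = 2 + 2 = 4)
(z - (-1)/s)**3 = (4 - (-1)/(-24))**3 = (4 - (-1)*(-1)/24)**3 = (4 - 1*1/24)**3 = (4 - 1/24)**3 = (95/24)**3 = 857375/13824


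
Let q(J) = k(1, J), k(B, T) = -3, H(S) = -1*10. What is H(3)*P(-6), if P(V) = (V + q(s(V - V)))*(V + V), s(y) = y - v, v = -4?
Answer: -1080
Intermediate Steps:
H(S) = -10
s(y) = 4 + y (s(y) = y - 1*(-4) = y + 4 = 4 + y)
q(J) = -3
P(V) = 2*V*(-3 + V) (P(V) = (V - 3)*(V + V) = (-3 + V)*(2*V) = 2*V*(-3 + V))
H(3)*P(-6) = -20*(-6)*(-3 - 6) = -20*(-6)*(-9) = -10*108 = -1080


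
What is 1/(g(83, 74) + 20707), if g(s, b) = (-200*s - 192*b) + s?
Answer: -1/10018 ≈ -9.9820e-5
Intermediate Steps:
g(s, b) = -199*s - 192*b
1/(g(83, 74) + 20707) = 1/((-199*83 - 192*74) + 20707) = 1/((-16517 - 14208) + 20707) = 1/(-30725 + 20707) = 1/(-10018) = -1/10018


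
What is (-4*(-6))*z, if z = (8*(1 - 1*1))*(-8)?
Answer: 0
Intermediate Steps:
z = 0 (z = (8*(1 - 1))*(-8) = (8*0)*(-8) = 0*(-8) = 0)
(-4*(-6))*z = -4*(-6)*0 = 24*0 = 0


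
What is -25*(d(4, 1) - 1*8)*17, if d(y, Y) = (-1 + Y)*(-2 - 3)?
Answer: 3400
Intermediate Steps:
d(y, Y) = 5 - 5*Y (d(y, Y) = (-1 + Y)*(-5) = 5 - 5*Y)
-25*(d(4, 1) - 1*8)*17 = -25*((5 - 5*1) - 1*8)*17 = -25*((5 - 5) - 8)*17 = -25*(0 - 8)*17 = -25*(-8)*17 = 200*17 = 3400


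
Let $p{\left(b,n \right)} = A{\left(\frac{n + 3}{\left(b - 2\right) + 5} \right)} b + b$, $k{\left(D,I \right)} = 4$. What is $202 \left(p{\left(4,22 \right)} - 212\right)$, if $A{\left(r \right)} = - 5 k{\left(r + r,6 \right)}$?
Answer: $-58176$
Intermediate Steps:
$A{\left(r \right)} = -20$ ($A{\left(r \right)} = \left(-5\right) 4 = -20$)
$p{\left(b,n \right)} = - 19 b$ ($p{\left(b,n \right)} = - 20 b + b = - 19 b$)
$202 \left(p{\left(4,22 \right)} - 212\right) = 202 \left(\left(-19\right) 4 - 212\right) = 202 \left(-76 - 212\right) = 202 \left(-288\right) = -58176$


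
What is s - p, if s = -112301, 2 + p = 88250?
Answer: -200549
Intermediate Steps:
p = 88248 (p = -2 + 88250 = 88248)
s - p = -112301 - 1*88248 = -112301 - 88248 = -200549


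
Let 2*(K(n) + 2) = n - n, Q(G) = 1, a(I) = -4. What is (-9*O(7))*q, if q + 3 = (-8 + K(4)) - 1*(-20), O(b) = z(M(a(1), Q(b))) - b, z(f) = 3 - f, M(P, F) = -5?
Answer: -63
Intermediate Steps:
K(n) = -2 (K(n) = -2 + (n - n)/2 = -2 + (1/2)*0 = -2 + 0 = -2)
O(b) = 8 - b (O(b) = (3 - 1*(-5)) - b = (3 + 5) - b = 8 - b)
q = 7 (q = -3 + ((-8 - 2) - 1*(-20)) = -3 + (-10 + 20) = -3 + 10 = 7)
(-9*O(7))*q = -9*(8 - 1*7)*7 = -9*(8 - 7)*7 = -9*1*7 = -9*7 = -63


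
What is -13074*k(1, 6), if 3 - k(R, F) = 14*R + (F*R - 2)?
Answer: 196110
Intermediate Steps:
k(R, F) = 5 - 14*R - F*R (k(R, F) = 3 - (14*R + (F*R - 2)) = 3 - (14*R + (-2 + F*R)) = 3 - (-2 + 14*R + F*R) = 3 + (2 - 14*R - F*R) = 5 - 14*R - F*R)
-13074*k(1, 6) = -13074*(5 - 14*1 - 1*6*1) = -13074*(5 - 14 - 6) = -13074*(-15) = -1*(-196110) = 196110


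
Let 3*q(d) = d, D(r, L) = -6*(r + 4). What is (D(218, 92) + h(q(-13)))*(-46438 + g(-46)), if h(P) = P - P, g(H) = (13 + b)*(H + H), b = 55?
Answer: 70188408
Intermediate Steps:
D(r, L) = -24 - 6*r (D(r, L) = -6*(4 + r) = -24 - 6*r)
q(d) = d/3
g(H) = 136*H (g(H) = (13 + 55)*(H + H) = 68*(2*H) = 136*H)
h(P) = 0
(D(218, 92) + h(q(-13)))*(-46438 + g(-46)) = ((-24 - 6*218) + 0)*(-46438 + 136*(-46)) = ((-24 - 1308) + 0)*(-46438 - 6256) = (-1332 + 0)*(-52694) = -1332*(-52694) = 70188408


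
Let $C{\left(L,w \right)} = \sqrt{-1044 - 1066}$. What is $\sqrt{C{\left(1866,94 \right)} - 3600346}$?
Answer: $\sqrt{-3600346 + i \sqrt{2110}} \approx 0.01 + 1897.5 i$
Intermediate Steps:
$C{\left(L,w \right)} = i \sqrt{2110}$ ($C{\left(L,w \right)} = \sqrt{-2110} = i \sqrt{2110}$)
$\sqrt{C{\left(1866,94 \right)} - 3600346} = \sqrt{i \sqrt{2110} - 3600346} = \sqrt{-3600346 + i \sqrt{2110}}$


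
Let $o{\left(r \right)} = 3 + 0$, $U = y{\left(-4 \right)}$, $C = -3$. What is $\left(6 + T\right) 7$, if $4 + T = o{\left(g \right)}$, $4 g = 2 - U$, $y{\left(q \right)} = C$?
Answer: $35$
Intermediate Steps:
$y{\left(q \right)} = -3$
$U = -3$
$g = \frac{5}{4}$ ($g = \frac{2 - -3}{4} = \frac{2 + 3}{4} = \frac{1}{4} \cdot 5 = \frac{5}{4} \approx 1.25$)
$o{\left(r \right)} = 3$
$T = -1$ ($T = -4 + 3 = -1$)
$\left(6 + T\right) 7 = \left(6 - 1\right) 7 = 5 \cdot 7 = 35$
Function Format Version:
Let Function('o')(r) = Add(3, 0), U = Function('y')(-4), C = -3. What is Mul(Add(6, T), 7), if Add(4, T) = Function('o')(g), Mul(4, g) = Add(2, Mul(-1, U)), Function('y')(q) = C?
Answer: 35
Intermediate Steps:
Function('y')(q) = -3
U = -3
g = Rational(5, 4) (g = Mul(Rational(1, 4), Add(2, Mul(-1, -3))) = Mul(Rational(1, 4), Add(2, 3)) = Mul(Rational(1, 4), 5) = Rational(5, 4) ≈ 1.2500)
Function('o')(r) = 3
T = -1 (T = Add(-4, 3) = -1)
Mul(Add(6, T), 7) = Mul(Add(6, -1), 7) = Mul(5, 7) = 35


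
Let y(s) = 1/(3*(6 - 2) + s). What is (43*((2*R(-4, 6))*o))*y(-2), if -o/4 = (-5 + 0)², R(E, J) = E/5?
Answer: 688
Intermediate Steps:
R(E, J) = E/5 (R(E, J) = E*(⅕) = E/5)
o = -100 (o = -4*(-5 + 0)² = -4*(-5)² = -4*25 = -100)
y(s) = 1/(12 + s) (y(s) = 1/(3*4 + s) = 1/(12 + s))
(43*((2*R(-4, 6))*o))*y(-2) = (43*((2*((⅕)*(-4)))*(-100)))/(12 - 2) = (43*((2*(-⅘))*(-100)))/10 = (43*(-8/5*(-100)))*(⅒) = (43*160)*(⅒) = 6880*(⅒) = 688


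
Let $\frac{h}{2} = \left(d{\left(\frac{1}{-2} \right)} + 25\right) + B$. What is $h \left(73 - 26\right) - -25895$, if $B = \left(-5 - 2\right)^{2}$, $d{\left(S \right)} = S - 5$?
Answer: $32334$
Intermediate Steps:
$d{\left(S \right)} = -5 + S$
$B = 49$ ($B = \left(-7\right)^{2} = 49$)
$h = 137$ ($h = 2 \left(\left(\left(-5 + \frac{1}{-2}\right) + 25\right) + 49\right) = 2 \left(\left(\left(-5 - \frac{1}{2}\right) + 25\right) + 49\right) = 2 \left(\left(- \frac{11}{2} + 25\right) + 49\right) = 2 \left(\frac{39}{2} + 49\right) = 2 \cdot \frac{137}{2} = 137$)
$h \left(73 - 26\right) - -25895 = 137 \left(73 - 26\right) - -25895 = 137 \cdot 47 + 25895 = 6439 + 25895 = 32334$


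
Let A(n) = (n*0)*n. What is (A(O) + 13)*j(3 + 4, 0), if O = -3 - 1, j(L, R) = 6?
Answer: 78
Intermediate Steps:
O = -4
A(n) = 0 (A(n) = 0*n = 0)
(A(O) + 13)*j(3 + 4, 0) = (0 + 13)*6 = 13*6 = 78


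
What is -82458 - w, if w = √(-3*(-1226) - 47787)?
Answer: -82458 - 39*I*√29 ≈ -82458.0 - 210.02*I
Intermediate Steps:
w = 39*I*√29 (w = √(3678 - 47787) = √(-44109) = 39*I*√29 ≈ 210.02*I)
-82458 - w = -82458 - 39*I*√29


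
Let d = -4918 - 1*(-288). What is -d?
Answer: 4630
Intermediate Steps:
d = -4630 (d = -4918 + 288 = -4630)
-d = -1*(-4630) = 4630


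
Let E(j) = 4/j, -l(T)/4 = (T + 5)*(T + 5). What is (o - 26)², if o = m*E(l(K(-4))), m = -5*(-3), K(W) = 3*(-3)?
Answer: 185761/256 ≈ 725.63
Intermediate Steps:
K(W) = -9
l(T) = -4*(5 + T)² (l(T) = -4*(T + 5)*(T + 5) = -4*(5 + T)*(5 + T) = -4*(5 + T)²)
m = 15
o = -15/16 (o = 15*(4/((-4*(5 - 9)²))) = 15*(4/((-4*(-4)²))) = 15*(4/((-4*16))) = 15*(4/(-64)) = 15*(4*(-1/64)) = 15*(-1/16) = -15/16 ≈ -0.93750)
(o - 26)² = (-15/16 - 26)² = (-431/16)² = 185761/256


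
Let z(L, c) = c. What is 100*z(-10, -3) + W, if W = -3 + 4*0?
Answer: -303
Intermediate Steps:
W = -3 (W = -3 + 0 = -3)
100*z(-10, -3) + W = 100*(-3) - 3 = -300 - 3 = -303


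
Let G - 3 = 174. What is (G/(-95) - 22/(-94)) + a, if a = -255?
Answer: -1145849/4465 ≈ -256.63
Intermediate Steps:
G = 177 (G = 3 + 174 = 177)
(G/(-95) - 22/(-94)) + a = (177/(-95) - 22/(-94)) - 255 = (177*(-1/95) - 22*(-1/94)) - 255 = (-177/95 + 11/47) - 255 = -7274/4465 - 255 = -1145849/4465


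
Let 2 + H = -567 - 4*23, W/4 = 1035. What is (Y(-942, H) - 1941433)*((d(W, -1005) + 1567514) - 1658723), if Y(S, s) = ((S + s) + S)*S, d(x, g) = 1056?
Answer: -41105891421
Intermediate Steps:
W = 4140 (W = 4*1035 = 4140)
H = -661 (H = -2 + (-567 - 4*23) = -2 + (-567 - 92) = -2 - 659 = -661)
Y(S, s) = S*(s + 2*S) (Y(S, s) = (s + 2*S)*S = S*(s + 2*S))
(Y(-942, H) - 1941433)*((d(W, -1005) + 1567514) - 1658723) = (-942*(-661 + 2*(-942)) - 1941433)*((1056 + 1567514) - 1658723) = (-942*(-661 - 1884) - 1941433)*(1568570 - 1658723) = (-942*(-2545) - 1941433)*(-90153) = (2397390 - 1941433)*(-90153) = 455957*(-90153) = -41105891421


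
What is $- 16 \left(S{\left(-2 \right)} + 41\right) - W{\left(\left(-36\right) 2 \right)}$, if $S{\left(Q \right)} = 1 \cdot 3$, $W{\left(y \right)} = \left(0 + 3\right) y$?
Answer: $-488$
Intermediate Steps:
$W{\left(y \right)} = 3 y$
$S{\left(Q \right)} = 3$
$- 16 \left(S{\left(-2 \right)} + 41\right) - W{\left(\left(-36\right) 2 \right)} = - 16 \left(3 + 41\right) - 3 \left(\left(-36\right) 2\right) = \left(-16\right) 44 - 3 \left(-72\right) = -704 - -216 = -704 + 216 = -488$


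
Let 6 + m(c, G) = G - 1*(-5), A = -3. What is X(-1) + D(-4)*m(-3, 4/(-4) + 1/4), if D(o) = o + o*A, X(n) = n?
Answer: -15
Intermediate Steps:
m(c, G) = -1 + G (m(c, G) = -6 + (G - 1*(-5)) = -6 + (G + 5) = -6 + (5 + G) = -1 + G)
D(o) = -2*o (D(o) = o + o*(-3) = o - 3*o = -2*o)
X(-1) + D(-4)*m(-3, 4/(-4) + 1/4) = -1 + (-2*(-4))*(-1 + (4/(-4) + 1/4)) = -1 + 8*(-1 + (4*(-1/4) + 1*(1/4))) = -1 + 8*(-1 + (-1 + 1/4)) = -1 + 8*(-1 - 3/4) = -1 + 8*(-7/4) = -1 - 14 = -15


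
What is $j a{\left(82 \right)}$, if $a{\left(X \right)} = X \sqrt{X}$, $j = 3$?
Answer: $246 \sqrt{82} \approx 2227.6$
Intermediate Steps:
$a{\left(X \right)} = X^{\frac{3}{2}}$
$j a{\left(82 \right)} = 3 \cdot 82^{\frac{3}{2}} = 3 \cdot 82 \sqrt{82} = 246 \sqrt{82}$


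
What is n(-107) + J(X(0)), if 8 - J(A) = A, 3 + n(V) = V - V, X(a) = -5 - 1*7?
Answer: 17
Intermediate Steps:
X(a) = -12 (X(a) = -5 - 7 = -12)
n(V) = -3 (n(V) = -3 + (V - V) = -3 + 0 = -3)
J(A) = 8 - A
n(-107) + J(X(0)) = -3 + (8 - 1*(-12)) = -3 + (8 + 12) = -3 + 20 = 17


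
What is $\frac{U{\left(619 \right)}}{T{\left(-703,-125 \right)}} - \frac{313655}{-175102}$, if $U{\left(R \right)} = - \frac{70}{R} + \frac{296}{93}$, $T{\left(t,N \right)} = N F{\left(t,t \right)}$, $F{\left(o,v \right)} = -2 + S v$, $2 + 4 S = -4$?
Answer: $\frac{4750969788478469}{2652325479446250} \approx 1.7912$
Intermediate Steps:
$S = - \frac{3}{2}$ ($S = - \frac{1}{2} + \frac{1}{4} \left(-4\right) = - \frac{1}{2} - 1 = - \frac{3}{2} \approx -1.5$)
$F{\left(o,v \right)} = -2 - \frac{3 v}{2}$
$T{\left(t,N \right)} = N \left(-2 - \frac{3 t}{2}\right)$
$U{\left(R \right)} = \frac{296}{93} - \frac{70}{R}$ ($U{\left(R \right)} = - \frac{70}{R} + 296 \cdot \frac{1}{93} = - \frac{70}{R} + \frac{296}{93} = \frac{296}{93} - \frac{70}{R}$)
$\frac{U{\left(619 \right)}}{T{\left(-703,-125 \right)}} - \frac{313655}{-175102} = \frac{\frac{296}{93} - \frac{70}{619}}{\left(- \frac{1}{2}\right) \left(-125\right) \left(4 + 3 \left(-703\right)\right)} - \frac{313655}{-175102} = \frac{\frac{296}{93} - \frac{70}{619}}{\left(- \frac{1}{2}\right) \left(-125\right) \left(4 - 2109\right)} - - \frac{313655}{175102} = \frac{\frac{296}{93} - \frac{70}{619}}{\left(- \frac{1}{2}\right) \left(-125\right) \left(-2105\right)} + \frac{313655}{175102} = \frac{176714}{57567 \left(- \frac{263125}{2}\right)} + \frac{313655}{175102} = \frac{176714}{57567} \left(- \frac{2}{263125}\right) + \frac{313655}{175102} = - \frac{353428}{15147316875} + \frac{313655}{175102} = \frac{4750969788478469}{2652325479446250}$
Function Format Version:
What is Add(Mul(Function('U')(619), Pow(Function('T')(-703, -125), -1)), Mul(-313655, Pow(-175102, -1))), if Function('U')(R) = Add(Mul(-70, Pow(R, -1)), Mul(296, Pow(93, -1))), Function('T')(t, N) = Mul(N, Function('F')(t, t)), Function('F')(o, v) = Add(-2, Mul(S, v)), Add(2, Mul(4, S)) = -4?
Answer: Rational(4750969788478469, 2652325479446250) ≈ 1.7912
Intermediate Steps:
S = Rational(-3, 2) (S = Add(Rational(-1, 2), Mul(Rational(1, 4), -4)) = Add(Rational(-1, 2), -1) = Rational(-3, 2) ≈ -1.5000)
Function('F')(o, v) = Add(-2, Mul(Rational(-3, 2), v))
Function('T')(t, N) = Mul(N, Add(-2, Mul(Rational(-3, 2), t)))
Function('U')(R) = Add(Rational(296, 93), Mul(-70, Pow(R, -1))) (Function('U')(R) = Add(Mul(-70, Pow(R, -1)), Mul(296, Rational(1, 93))) = Add(Mul(-70, Pow(R, -1)), Rational(296, 93)) = Add(Rational(296, 93), Mul(-70, Pow(R, -1))))
Add(Mul(Function('U')(619), Pow(Function('T')(-703, -125), -1)), Mul(-313655, Pow(-175102, -1))) = Add(Mul(Add(Rational(296, 93), Mul(-70, Pow(619, -1))), Pow(Mul(Rational(-1, 2), -125, Add(4, Mul(3, -703))), -1)), Mul(-313655, Pow(-175102, -1))) = Add(Mul(Add(Rational(296, 93), Mul(-70, Rational(1, 619))), Pow(Mul(Rational(-1, 2), -125, Add(4, -2109)), -1)), Mul(-313655, Rational(-1, 175102))) = Add(Mul(Add(Rational(296, 93), Rational(-70, 619)), Pow(Mul(Rational(-1, 2), -125, -2105), -1)), Rational(313655, 175102)) = Add(Mul(Rational(176714, 57567), Pow(Rational(-263125, 2), -1)), Rational(313655, 175102)) = Add(Mul(Rational(176714, 57567), Rational(-2, 263125)), Rational(313655, 175102)) = Add(Rational(-353428, 15147316875), Rational(313655, 175102)) = Rational(4750969788478469, 2652325479446250)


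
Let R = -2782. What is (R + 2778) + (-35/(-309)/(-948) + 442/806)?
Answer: -31344809/9080892 ≈ -3.4517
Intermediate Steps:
(R + 2778) + (-35/(-309)/(-948) + 442/806) = (-2782 + 2778) + (-35/(-309)/(-948) + 442/806) = -4 + (-35*(-1/309)*(-1/948) + 442*(1/806)) = -4 + ((35/309)*(-1/948) + 17/31) = -4 + (-35/292932 + 17/31) = -4 + 4978759/9080892 = -31344809/9080892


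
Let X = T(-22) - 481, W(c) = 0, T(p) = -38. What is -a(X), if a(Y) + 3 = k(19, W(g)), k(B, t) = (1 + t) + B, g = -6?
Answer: -17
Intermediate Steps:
X = -519 (X = -38 - 481 = -519)
k(B, t) = 1 + B + t
a(Y) = 17 (a(Y) = -3 + (1 + 19 + 0) = -3 + 20 = 17)
-a(X) = -1*17 = -17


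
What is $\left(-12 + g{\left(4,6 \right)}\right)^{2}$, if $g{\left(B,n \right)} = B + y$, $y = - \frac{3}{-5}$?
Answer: $\frac{1369}{25} \approx 54.76$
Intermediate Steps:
$y = \frac{3}{5}$ ($y = \left(-3\right) \left(- \frac{1}{5}\right) = \frac{3}{5} \approx 0.6$)
$g{\left(B,n \right)} = \frac{3}{5} + B$ ($g{\left(B,n \right)} = B + \frac{3}{5} = \frac{3}{5} + B$)
$\left(-12 + g{\left(4,6 \right)}\right)^{2} = \left(-12 + \left(\frac{3}{5} + 4\right)\right)^{2} = \left(-12 + \frac{23}{5}\right)^{2} = \left(- \frac{37}{5}\right)^{2} = \frac{1369}{25}$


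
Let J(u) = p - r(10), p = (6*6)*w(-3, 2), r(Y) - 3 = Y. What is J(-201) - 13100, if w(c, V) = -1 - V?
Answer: -13221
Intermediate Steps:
r(Y) = 3 + Y
p = -108 (p = (6*6)*(-1 - 1*2) = 36*(-1 - 2) = 36*(-3) = -108)
J(u) = -121 (J(u) = -108 - (3 + 10) = -108 - 1*13 = -108 - 13 = -121)
J(-201) - 13100 = -121 - 13100 = -13221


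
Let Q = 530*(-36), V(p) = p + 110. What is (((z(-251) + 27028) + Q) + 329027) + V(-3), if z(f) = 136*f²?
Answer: 8905218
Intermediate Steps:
V(p) = 110 + p
Q = -19080
(((z(-251) + 27028) + Q) + 329027) + V(-3) = (((136*(-251)² + 27028) - 19080) + 329027) + (110 - 3) = (((136*63001 + 27028) - 19080) + 329027) + 107 = (((8568136 + 27028) - 19080) + 329027) + 107 = ((8595164 - 19080) + 329027) + 107 = (8576084 + 329027) + 107 = 8905111 + 107 = 8905218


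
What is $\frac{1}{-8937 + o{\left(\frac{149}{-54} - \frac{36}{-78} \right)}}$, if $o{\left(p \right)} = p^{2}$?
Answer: $- \frac{492804}{4401587579} \approx -0.00011196$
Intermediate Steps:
$\frac{1}{-8937 + o{\left(\frac{149}{-54} - \frac{36}{-78} \right)}} = \frac{1}{-8937 + \left(\frac{149}{-54} - \frac{36}{-78}\right)^{2}} = \frac{1}{-8937 + \left(149 \left(- \frac{1}{54}\right) - - \frac{6}{13}\right)^{2}} = \frac{1}{-8937 + \left(- \frac{149}{54} + \frac{6}{13}\right)^{2}} = \frac{1}{-8937 + \left(- \frac{1613}{702}\right)^{2}} = \frac{1}{-8937 + \frac{2601769}{492804}} = \frac{1}{- \frac{4401587579}{492804}} = - \frac{492804}{4401587579}$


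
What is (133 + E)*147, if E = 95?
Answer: 33516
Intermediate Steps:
(133 + E)*147 = (133 + 95)*147 = 228*147 = 33516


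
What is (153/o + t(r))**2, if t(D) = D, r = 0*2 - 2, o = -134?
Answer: 177241/17956 ≈ 9.8708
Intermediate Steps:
r = -2 (r = 0 - 2 = -2)
(153/o + t(r))**2 = (153/(-134) - 2)**2 = (153*(-1/134) - 2)**2 = (-153/134 - 2)**2 = (-421/134)**2 = 177241/17956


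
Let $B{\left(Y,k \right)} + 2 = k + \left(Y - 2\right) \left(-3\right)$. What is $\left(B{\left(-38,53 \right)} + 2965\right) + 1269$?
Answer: $4405$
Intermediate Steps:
$B{\left(Y,k \right)} = 4 + k - 3 Y$ ($B{\left(Y,k \right)} = -2 + \left(k + \left(Y - 2\right) \left(-3\right)\right) = -2 + \left(k + \left(-2 + Y\right) \left(-3\right)\right) = -2 - \left(-6 - k + 3 Y\right) = -2 + \left(6 + k - 3 Y\right) = 4 + k - 3 Y$)
$\left(B{\left(-38,53 \right)} + 2965\right) + 1269 = \left(\left(4 + 53 - -114\right) + 2965\right) + 1269 = \left(\left(4 + 53 + 114\right) + 2965\right) + 1269 = \left(171 + 2965\right) + 1269 = 3136 + 1269 = 4405$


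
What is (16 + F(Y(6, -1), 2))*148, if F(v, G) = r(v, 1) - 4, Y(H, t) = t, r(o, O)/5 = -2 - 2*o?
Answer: 1776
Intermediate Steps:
r(o, O) = -10 - 10*o (r(o, O) = 5*(-2 - 2*o) = -10 - 10*o)
F(v, G) = -14 - 10*v (F(v, G) = (-10 - 10*v) - 4 = -14 - 10*v)
(16 + F(Y(6, -1), 2))*148 = (16 + (-14 - 10*(-1)))*148 = (16 + (-14 + 10))*148 = (16 - 4)*148 = 12*148 = 1776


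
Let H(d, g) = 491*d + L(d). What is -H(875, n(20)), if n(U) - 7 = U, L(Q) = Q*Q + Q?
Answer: -1196125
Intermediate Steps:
L(Q) = Q + Q² (L(Q) = Q² + Q = Q + Q²)
n(U) = 7 + U
H(d, g) = 491*d + d*(1 + d)
-H(875, n(20)) = -875*(492 + 875) = -875*1367 = -1*1196125 = -1196125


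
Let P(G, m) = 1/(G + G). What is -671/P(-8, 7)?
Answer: 10736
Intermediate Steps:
P(G, m) = 1/(2*G)
-671/P(-8, 7) = -671/((½)/(-8)) = -671/((½)*(-⅛)) = -671/(-1/16) = -671*(-16) = 10736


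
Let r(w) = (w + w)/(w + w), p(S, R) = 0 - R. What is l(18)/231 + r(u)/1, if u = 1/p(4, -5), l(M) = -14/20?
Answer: 329/330 ≈ 0.99697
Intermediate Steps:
l(M) = -7/10 (l(M) = -14*1/20 = -7/10)
p(S, R) = -R
u = 1/5 (u = 1/(-1*(-5)) = 1/5 ≈ 0.20000)
r(w) = 1 (r(w) = (2*w)/((2*w)) = (2*w)*(1/(2*w)) = 1)
l(18)/231 + r(u)/1 = -7/10/231 + 1/1 = -7/10*1/231 + 1*1 = -1/330 + 1 = 329/330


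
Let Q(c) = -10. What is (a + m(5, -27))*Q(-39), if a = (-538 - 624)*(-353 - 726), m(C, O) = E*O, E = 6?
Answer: -12536360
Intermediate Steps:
m(C, O) = 6*O
a = 1253798 (a = -1162*(-1079) = 1253798)
(a + m(5, -27))*Q(-39) = (1253798 + 6*(-27))*(-10) = (1253798 - 162)*(-10) = 1253636*(-10) = -12536360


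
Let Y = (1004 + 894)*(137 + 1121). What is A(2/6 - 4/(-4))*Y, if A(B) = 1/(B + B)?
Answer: 1790763/2 ≈ 8.9538e+5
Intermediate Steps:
A(B) = 1/(2*B)
Y = 2387684 (Y = 1898*1258 = 2387684)
A(2/6 - 4/(-4))*Y = (1/(2*(2/6 - 4/(-4))))*2387684 = (1/(2*(2*(1/6) - 4*(-1/4))))*2387684 = (1/(2*(1/3 + 1)))*2387684 = (1/(2*(4/3)))*2387684 = ((1/2)*(3/4))*2387684 = (3/8)*2387684 = 1790763/2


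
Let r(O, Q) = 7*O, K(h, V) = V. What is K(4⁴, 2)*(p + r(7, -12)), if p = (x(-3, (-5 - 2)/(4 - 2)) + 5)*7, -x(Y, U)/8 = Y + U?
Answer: 896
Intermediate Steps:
x(Y, U) = -8*U - 8*Y (x(Y, U) = -8*(Y + U) = -8*(U + Y) = -8*U - 8*Y)
p = 399 (p = ((-8*(-5 - 2)/(4 - 2) - 8*(-3)) + 5)*7 = ((-(-56)/2 + 24) + 5)*7 = ((-8*(-7/2) + 24) + 5)*7 = ((28 + 24) + 5)*7 = (52 + 5)*7 = 57*7 = 399)
K(4⁴, 2)*(p + r(7, -12)) = 2*(399 + 7*7) = 2*(399 + 49) = 2*448 = 896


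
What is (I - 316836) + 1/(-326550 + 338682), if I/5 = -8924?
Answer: -4385184191/12132 ≈ -3.6146e+5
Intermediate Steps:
I = -44620 (I = 5*(-8924) = -44620)
(I - 316836) + 1/(-326550 + 338682) = (-44620 - 316836) + 1/(-326550 + 338682) = -361456 + 1/12132 = -4385184191/12132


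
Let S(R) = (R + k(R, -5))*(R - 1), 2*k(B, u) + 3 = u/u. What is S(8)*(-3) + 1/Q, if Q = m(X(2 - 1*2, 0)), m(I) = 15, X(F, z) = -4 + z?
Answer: -2204/15 ≈ -146.93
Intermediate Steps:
k(B, u) = -1 (k(B, u) = -3/2 + (u/u)/2 = -3/2 + (½)*1 = -3/2 + ½ = -1)
S(R) = (-1 + R)² (S(R) = (R - 1)*(R - 1) = (-1 + R)*(-1 + R) = (-1 + R)²)
Q = 15
S(8)*(-3) + 1/Q = (1 + 8² - 2*8)*(-3) + 1/15 = (1 + 64 - 16)*(-3) + 1/15 = 49*(-3) + 1/15 = -147 + 1/15 = -2204/15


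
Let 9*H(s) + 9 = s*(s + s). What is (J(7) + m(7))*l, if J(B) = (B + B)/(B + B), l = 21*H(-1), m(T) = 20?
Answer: -343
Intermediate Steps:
H(s) = -1 + 2*s²/9 (H(s) = -1 + (s*(s + s))/9 = -1 + (s*(2*s))/9 = -1 + (2*s²)/9 = -1 + 2*s²/9)
l = -49/3 (l = 21*(-1 + (2/9)*(-1)²) = 21*(-1 + (2/9)*1) = 21*(-1 + 2/9) = 21*(-7/9) = -49/3 ≈ -16.333)
J(B) = 1 (J(B) = (2*B)/((2*B)) = (2*B)*(1/(2*B)) = 1)
(J(7) + m(7))*l = (1 + 20)*(-49/3) = 21*(-49/3) = -343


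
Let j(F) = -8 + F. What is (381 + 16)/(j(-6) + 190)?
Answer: 397/176 ≈ 2.2557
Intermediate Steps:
(381 + 16)/(j(-6) + 190) = (381 + 16)/((-8 - 6) + 190) = 397/(-14 + 190) = 397/176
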